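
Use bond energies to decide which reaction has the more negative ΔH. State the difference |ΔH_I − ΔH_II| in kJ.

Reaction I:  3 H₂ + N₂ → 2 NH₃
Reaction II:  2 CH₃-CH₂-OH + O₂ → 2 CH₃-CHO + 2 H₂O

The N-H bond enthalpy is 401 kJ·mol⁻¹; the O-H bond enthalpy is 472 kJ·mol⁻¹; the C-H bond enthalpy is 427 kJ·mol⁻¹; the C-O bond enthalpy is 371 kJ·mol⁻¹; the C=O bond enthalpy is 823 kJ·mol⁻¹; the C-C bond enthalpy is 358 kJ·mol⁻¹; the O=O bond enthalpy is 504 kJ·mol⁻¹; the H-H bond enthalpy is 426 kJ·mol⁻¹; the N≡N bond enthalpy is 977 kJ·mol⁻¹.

Reaction II, by 339 kJ

Reaction I:
  Bonds broken (reactants):
    H-H: 3 × 426 = 1278
    N≡N: 1 × 977 = 977
    Σ(broken) = 2255 kJ
  Bonds formed (products):
    N-H: 6 × 401 = 2406
    Σ(formed) = 2406 kJ
  ΔH_I = 2255 − 2406 = −151 kJ
Reaction II:
  Bonds broken (reactants):
    C-C: 2 × 358 = 716
    C-H: 10 × 427 = 4270
    C-O: 2 × 371 = 742
    O-H: 2 × 472 = 944
    O=O: 1 × 504 = 504
    Σ(broken) = 7176 kJ
  Bonds formed (products):
    C-C: 2 × 358 = 716
    C-H: 8 × 427 = 3416
    C=O: 2 × 823 = 1646
    O-H: 4 × 472 = 1888
    Σ(formed) = 7666 kJ
  ΔH_II = 7176 − 7666 = −490 kJ
ΔH_I − ΔH_II = +339 kJ, so reaction II has the more negative ΔH; |ΔH_I − ΔH_II| = 339 kJ.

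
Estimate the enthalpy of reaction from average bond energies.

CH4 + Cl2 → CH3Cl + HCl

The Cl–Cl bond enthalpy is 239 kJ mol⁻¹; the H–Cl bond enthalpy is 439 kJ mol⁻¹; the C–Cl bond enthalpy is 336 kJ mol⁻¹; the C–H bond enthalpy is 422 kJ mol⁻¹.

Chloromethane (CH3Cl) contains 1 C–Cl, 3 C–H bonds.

Bonds broken (reactants):
  C–H: 4 × 422 = 1688
  Cl–Cl: 1 × 239 = 239
  Σ(broken) = 1927 kJ
Bonds formed (products):
  C–Cl: 1 × 336 = 336
  C–H: 3 × 422 = 1266
  H–Cl: 1 × 439 = 439
  Σ(formed) = 2041 kJ
ΔH = Σ(broken) − Σ(formed) = 1927 − 2041 = −114 kJ

ΔH ≈ −114 kJ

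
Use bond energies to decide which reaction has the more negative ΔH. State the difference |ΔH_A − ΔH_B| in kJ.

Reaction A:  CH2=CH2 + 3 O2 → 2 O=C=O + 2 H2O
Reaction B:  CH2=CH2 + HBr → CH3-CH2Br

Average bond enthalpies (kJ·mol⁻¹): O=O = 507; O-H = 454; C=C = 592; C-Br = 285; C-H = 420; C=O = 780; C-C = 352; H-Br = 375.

Reaction A, by 1053 kJ

Reaction A:
  Bonds broken (reactants):
    C-H: 4 × 420 = 1680
    C=C: 1 × 592 = 592
    O=O: 3 × 507 = 1521
    Σ(broken) = 3793 kJ
  Bonds formed (products):
    C=O: 4 × 780 = 3120
    O-H: 4 × 454 = 1816
    Σ(formed) = 4936 kJ
  ΔH_A = 3793 − 4936 = −1143 kJ
Reaction B:
  Bonds broken (reactants):
    C-H: 4 × 420 = 1680
    C=C: 1 × 592 = 592
    H-Br: 1 × 375 = 375
    Σ(broken) = 2647 kJ
  Bonds formed (products):
    C-Br: 1 × 285 = 285
    C-C: 1 × 352 = 352
    C-H: 5 × 420 = 2100
    Σ(formed) = 2737 kJ
  ΔH_B = 2647 − 2737 = −90 kJ
ΔH_A − ΔH_B = −1053 kJ, so reaction A has the more negative ΔH; |ΔH_A − ΔH_B| = 1053 kJ.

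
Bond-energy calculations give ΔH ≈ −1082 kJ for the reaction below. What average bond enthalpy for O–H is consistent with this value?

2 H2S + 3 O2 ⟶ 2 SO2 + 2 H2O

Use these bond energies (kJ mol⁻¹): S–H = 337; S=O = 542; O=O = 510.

D(O–H) ≈ 448 kJ/mol

Let D be the O–H bond energy.
Σ(broken) = 3×510 + 4×337 = 2878
Σ(formed) = 4×D + 4×542 = 2168 + 4D
ΔH = Σ(broken) − Σ(formed) = (2878) − (2168 + 4D) = +710 − 4D
Setting this equal to −1082 kJ gives 4D = 1792, so D = 448 kJ/mol.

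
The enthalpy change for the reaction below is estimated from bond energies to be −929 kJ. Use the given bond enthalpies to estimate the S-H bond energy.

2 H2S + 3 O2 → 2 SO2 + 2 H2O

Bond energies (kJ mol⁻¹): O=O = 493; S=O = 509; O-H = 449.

Let D be the S-H bond energy.
Σ(broken) = 3×493 + 4×D = 1479 + 4D
Σ(formed) = 4×449 + 4×509 = 3832
ΔH = Σ(broken) − Σ(formed) = (1479 + 4D) − (3832) = −2353 + 4D
Setting this equal to −929 kJ gives 4D = 1424, so D = 356 kJ/mol.

D(S-H) ≈ 356 kJ/mol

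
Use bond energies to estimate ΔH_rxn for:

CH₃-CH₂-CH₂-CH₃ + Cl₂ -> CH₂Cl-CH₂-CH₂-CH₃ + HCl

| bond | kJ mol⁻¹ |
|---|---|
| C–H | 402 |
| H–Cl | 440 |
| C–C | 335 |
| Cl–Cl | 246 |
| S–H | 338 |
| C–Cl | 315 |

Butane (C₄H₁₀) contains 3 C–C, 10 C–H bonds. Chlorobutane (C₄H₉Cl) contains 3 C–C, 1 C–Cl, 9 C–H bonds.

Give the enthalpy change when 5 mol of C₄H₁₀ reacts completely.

Bonds broken (reactants):
  C–C: 3 × 335 = 1005
  C–H: 10 × 402 = 4020
  Cl–Cl: 1 × 246 = 246
  Σ(broken) = 5271 kJ
Bonds formed (products):
  C–C: 3 × 335 = 1005
  C–Cl: 1 × 315 = 315
  C–H: 9 × 402 = 3618
  H–Cl: 1 × 440 = 440
  Σ(formed) = 5378 kJ
ΔH = Σ(broken) − Σ(formed) = 5271 − 5378 = −107 kJ
For 5× the reaction as written: 5 × (−107) = −535 kJ

ΔH = −535 kJ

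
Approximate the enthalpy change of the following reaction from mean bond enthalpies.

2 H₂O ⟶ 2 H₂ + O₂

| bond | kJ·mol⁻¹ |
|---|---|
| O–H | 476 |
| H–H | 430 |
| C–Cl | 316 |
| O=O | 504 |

Bonds broken (reactants):
  O–H: 4 × 476 = 1904
  Σ(broken) = 1904 kJ
Bonds formed (products):
  H–H: 2 × 430 = 860
  O=O: 1 × 504 = 504
  Σ(formed) = 1364 kJ
ΔH = Σ(broken) − Σ(formed) = 1904 − 1364 = +540 kJ

ΔH ≈ +540 kJ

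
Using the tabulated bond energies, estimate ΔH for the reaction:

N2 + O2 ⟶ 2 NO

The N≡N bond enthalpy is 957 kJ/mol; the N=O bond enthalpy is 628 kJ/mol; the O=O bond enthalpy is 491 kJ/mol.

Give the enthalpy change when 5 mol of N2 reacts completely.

Bonds broken (reactants):
  N≡N: 1 × 957 = 957
  O=O: 1 × 491 = 491
  Σ(broken) = 1448 kJ
Bonds formed (products):
  N=O: 2 × 628 = 1256
  Σ(formed) = 1256 kJ
ΔH = Σ(broken) − Σ(formed) = 1448 − 1256 = +192 kJ
For 5× the reaction as written: 5 × (+192) = +960 kJ

ΔH = +960 kJ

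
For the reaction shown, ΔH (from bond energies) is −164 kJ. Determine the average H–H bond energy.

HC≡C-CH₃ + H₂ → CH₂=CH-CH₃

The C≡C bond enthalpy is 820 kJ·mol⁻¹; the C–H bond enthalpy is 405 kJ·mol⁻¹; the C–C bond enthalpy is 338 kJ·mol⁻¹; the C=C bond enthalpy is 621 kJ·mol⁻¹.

D(H–H) ≈ 447 kJ/mol

Let D be the H–H bond energy.
Σ(broken) = 1×820 + 1×338 + 4×405 + 1×D = 2778 + D
Σ(formed) = 1×338 + 6×405 + 1×621 = 3389
ΔH = Σ(broken) − Σ(formed) = (2778 + D) − (3389) = −611 + D
Setting this equal to −164 kJ gives D = 447 kJ/mol.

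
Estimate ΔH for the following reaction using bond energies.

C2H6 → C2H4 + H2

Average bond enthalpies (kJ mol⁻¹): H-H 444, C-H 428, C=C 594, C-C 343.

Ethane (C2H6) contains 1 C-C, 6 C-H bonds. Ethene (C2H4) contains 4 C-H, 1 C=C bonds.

Bonds broken (reactants):
  C-C: 1 × 343 = 343
  C-H: 6 × 428 = 2568
  Σ(broken) = 2911 kJ
Bonds formed (products):
  C-H: 4 × 428 = 1712
  C=C: 1 × 594 = 594
  H-H: 1 × 444 = 444
  Σ(formed) = 2750 kJ
ΔH = Σ(broken) − Σ(formed) = 2911 − 2750 = +161 kJ

ΔH ≈ +161 kJ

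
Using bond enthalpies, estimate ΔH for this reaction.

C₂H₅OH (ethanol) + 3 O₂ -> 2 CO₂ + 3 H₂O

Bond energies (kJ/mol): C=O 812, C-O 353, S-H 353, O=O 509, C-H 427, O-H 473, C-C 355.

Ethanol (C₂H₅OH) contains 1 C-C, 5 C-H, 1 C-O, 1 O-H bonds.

Bonds broken (reactants):
  C-C: 1 × 355 = 355
  C-H: 5 × 427 = 2135
  C-O: 1 × 353 = 353
  O-H: 1 × 473 = 473
  O=O: 3 × 509 = 1527
  Σ(broken) = 4843 kJ
Bonds formed (products):
  C=O: 4 × 812 = 3248
  O-H: 6 × 473 = 2838
  Σ(formed) = 6086 kJ
ΔH = Σ(broken) − Σ(formed) = 4843 − 6086 = −1243 kJ

ΔH ≈ −1243 kJ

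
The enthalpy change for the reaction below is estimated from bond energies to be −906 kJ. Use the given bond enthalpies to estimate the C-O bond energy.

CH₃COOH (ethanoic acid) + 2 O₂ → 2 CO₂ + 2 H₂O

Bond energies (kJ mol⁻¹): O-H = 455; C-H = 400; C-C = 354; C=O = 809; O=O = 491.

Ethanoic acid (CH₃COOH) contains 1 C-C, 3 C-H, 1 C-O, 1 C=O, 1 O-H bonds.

D(C-O) ≈ 350 kJ/mol

Let D be the C-O bond energy.
Σ(broken) = 1×354 + 3×400 + 1×D + 1×809 + 1×455 + 2×491 = 3800 + D
Σ(formed) = 4×809 + 4×455 = 5056
ΔH = Σ(broken) − Σ(formed) = (3800 + D) − (5056) = −1256 + D
Setting this equal to −906 kJ gives D = 350 kJ/mol.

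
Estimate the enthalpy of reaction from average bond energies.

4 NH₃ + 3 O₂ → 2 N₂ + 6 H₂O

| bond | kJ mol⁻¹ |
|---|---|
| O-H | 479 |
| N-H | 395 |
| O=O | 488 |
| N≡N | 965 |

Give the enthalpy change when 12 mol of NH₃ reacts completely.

Bonds broken (reactants):
  N-H: 12 × 395 = 4740
  O=O: 3 × 488 = 1464
  Σ(broken) = 6204 kJ
Bonds formed (products):
  N≡N: 2 × 965 = 1930
  O-H: 12 × 479 = 5748
  Σ(formed) = 7678 kJ
ΔH = Σ(broken) − Σ(formed) = 6204 − 7678 = −1474 kJ
For 3× the reaction as written: 3 × (−1474) = −4422 kJ

ΔH = −4422 kJ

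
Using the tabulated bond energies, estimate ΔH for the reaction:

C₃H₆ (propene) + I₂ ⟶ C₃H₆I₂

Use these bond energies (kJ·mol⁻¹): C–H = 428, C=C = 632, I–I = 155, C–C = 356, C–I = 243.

Bonds broken (reactants):
  C–C: 1 × 356 = 356
  C–H: 6 × 428 = 2568
  C=C: 1 × 632 = 632
  I–I: 1 × 155 = 155
  Σ(broken) = 3711 kJ
Bonds formed (products):
  C–C: 2 × 356 = 712
  C–H: 6 × 428 = 2568
  C–I: 2 × 243 = 486
  Σ(formed) = 3766 kJ
ΔH = Σ(broken) − Σ(formed) = 3711 − 3766 = −55 kJ

ΔH ≈ −55 kJ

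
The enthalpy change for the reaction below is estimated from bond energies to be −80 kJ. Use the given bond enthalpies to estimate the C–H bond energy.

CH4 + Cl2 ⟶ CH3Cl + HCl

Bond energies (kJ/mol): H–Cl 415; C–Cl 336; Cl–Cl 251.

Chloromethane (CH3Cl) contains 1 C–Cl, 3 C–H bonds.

Let D be the C–H bond energy.
Σ(broken) = 4×D + 1×251 = 251 + 4D
Σ(formed) = 1×336 + 3×D + 1×415 = 751 + 3D
ΔH = Σ(broken) − Σ(formed) = (251 + 4D) − (751 + 3D) = −500 + D
Setting this equal to −80 kJ gives D = 420 kJ/mol.

D(C–H) ≈ 420 kJ/mol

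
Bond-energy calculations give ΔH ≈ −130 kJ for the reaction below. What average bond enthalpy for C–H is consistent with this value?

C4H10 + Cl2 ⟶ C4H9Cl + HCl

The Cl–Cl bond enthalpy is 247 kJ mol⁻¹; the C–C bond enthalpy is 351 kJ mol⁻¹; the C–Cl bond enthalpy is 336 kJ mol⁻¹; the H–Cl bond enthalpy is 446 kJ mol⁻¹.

Let D be the C–H bond energy.
Σ(broken) = 3×351 + 10×D + 1×247 = 1300 + 10D
Σ(formed) = 3×351 + 1×336 + 9×D + 1×446 = 1835 + 9D
ΔH = Σ(broken) − Σ(formed) = (1300 + 10D) − (1835 + 9D) = −535 + D
Setting this equal to −130 kJ gives D = 405 kJ/mol.

D(C–H) ≈ 405 kJ/mol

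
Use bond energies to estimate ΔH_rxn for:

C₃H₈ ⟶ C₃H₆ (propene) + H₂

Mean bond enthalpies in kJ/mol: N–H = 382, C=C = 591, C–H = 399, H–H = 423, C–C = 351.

ΔH ≈ +135 kJ

Bonds broken (reactants):
  C–C: 2 × 351 = 702
  C–H: 8 × 399 = 3192
  Σ(broken) = 3894 kJ
Bonds formed (products):
  C–C: 1 × 351 = 351
  C–H: 6 × 399 = 2394
  C=C: 1 × 591 = 591
  H–H: 1 × 423 = 423
  Σ(formed) = 3759 kJ
ΔH = Σ(broken) − Σ(formed) = 3894 − 3759 = +135 kJ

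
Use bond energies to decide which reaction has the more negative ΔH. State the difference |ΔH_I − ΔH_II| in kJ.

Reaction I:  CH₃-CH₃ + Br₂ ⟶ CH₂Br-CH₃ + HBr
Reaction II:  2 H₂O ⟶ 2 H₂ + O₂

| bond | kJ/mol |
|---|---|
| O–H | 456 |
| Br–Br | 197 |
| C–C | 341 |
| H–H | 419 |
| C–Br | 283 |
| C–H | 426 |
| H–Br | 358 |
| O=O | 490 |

Reaction I, by 514 kJ

Reaction I:
  Bonds broken (reactants):
    Br–Br: 1 × 197 = 197
    C–C: 1 × 341 = 341
    C–H: 6 × 426 = 2556
    Σ(broken) = 3094 kJ
  Bonds formed (products):
    C–Br: 1 × 283 = 283
    C–C: 1 × 341 = 341
    C–H: 5 × 426 = 2130
    H–Br: 1 × 358 = 358
    Σ(formed) = 3112 kJ
  ΔH_I = 3094 − 3112 = −18 kJ
Reaction II:
  Bonds broken (reactants):
    O–H: 4 × 456 = 1824
    Σ(broken) = 1824 kJ
  Bonds formed (products):
    H–H: 2 × 419 = 838
    O=O: 1 × 490 = 490
    Σ(formed) = 1328 kJ
  ΔH_II = 1824 − 1328 = +496 kJ
ΔH_I − ΔH_II = −514 kJ, so reaction I has the more negative ΔH; |ΔH_I − ΔH_II| = 514 kJ.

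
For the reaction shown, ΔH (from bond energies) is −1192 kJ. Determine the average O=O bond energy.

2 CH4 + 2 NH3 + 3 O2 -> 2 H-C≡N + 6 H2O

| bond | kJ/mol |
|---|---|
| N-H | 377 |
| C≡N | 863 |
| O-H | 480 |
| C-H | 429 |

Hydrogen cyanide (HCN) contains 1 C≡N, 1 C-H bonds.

Let D be the O=O bond energy.
Σ(broken) = 8×429 + 6×377 + 3×D = 5694 + 3D
Σ(formed) = 2×863 + 2×429 + 12×480 = 8344
ΔH = Σ(broken) − Σ(formed) = (5694 + 3D) − (8344) = −2650 + 3D
Setting this equal to −1192 kJ gives 3D = 1458, so D = 486 kJ/mol.

D(O=O) ≈ 486 kJ/mol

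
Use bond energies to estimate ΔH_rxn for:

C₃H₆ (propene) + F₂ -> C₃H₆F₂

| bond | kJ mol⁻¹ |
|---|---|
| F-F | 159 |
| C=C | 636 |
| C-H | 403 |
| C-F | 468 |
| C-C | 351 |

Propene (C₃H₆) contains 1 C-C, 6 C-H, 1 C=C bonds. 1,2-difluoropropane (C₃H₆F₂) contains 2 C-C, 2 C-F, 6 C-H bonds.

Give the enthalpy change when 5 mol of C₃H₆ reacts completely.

ΔH = −2460 kJ

Bonds broken (reactants):
  C-C: 1 × 351 = 351
  C-H: 6 × 403 = 2418
  C=C: 1 × 636 = 636
  F-F: 1 × 159 = 159
  Σ(broken) = 3564 kJ
Bonds formed (products):
  C-C: 2 × 351 = 702
  C-F: 2 × 468 = 936
  C-H: 6 × 403 = 2418
  Σ(formed) = 4056 kJ
ΔH = Σ(broken) − Σ(formed) = 3564 − 4056 = −492 kJ
For 5× the reaction as written: 5 × (−492) = −2460 kJ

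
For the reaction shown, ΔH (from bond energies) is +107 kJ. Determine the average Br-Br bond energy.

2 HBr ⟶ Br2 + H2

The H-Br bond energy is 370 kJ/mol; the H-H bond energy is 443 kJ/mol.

D(Br-Br) ≈ 190 kJ/mol

Let D be the Br-Br bond energy.
Σ(broken) = 2×370 = 740
Σ(formed) = 1×D + 1×443 = 443 + D
ΔH = Σ(broken) − Σ(formed) = (740) − (443 + D) = +297 − D
Setting this equal to +107 kJ gives D = 190 kJ/mol.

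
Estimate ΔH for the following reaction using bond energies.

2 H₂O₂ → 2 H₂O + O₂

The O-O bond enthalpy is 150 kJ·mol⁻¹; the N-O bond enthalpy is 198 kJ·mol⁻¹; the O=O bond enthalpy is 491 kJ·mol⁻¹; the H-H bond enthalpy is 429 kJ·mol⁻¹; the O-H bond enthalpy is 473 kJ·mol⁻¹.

Bonds broken (reactants):
  O-H: 4 × 473 = 1892
  O-O: 2 × 150 = 300
  Σ(broken) = 2192 kJ
Bonds formed (products):
  O-H: 4 × 473 = 1892
  O=O: 1 × 491 = 491
  Σ(formed) = 2383 kJ
ΔH = Σ(broken) − Σ(formed) = 2192 − 2383 = −191 kJ

ΔH ≈ −191 kJ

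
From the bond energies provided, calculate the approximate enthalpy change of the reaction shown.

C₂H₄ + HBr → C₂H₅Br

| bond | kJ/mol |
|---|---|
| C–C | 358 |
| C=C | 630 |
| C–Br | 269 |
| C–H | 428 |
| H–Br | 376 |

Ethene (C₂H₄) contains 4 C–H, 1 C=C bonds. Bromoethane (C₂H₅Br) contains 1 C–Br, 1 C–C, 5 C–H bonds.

Bonds broken (reactants):
  C–H: 4 × 428 = 1712
  C=C: 1 × 630 = 630
  H–Br: 1 × 376 = 376
  Σ(broken) = 2718 kJ
Bonds formed (products):
  C–Br: 1 × 269 = 269
  C–C: 1 × 358 = 358
  C–H: 5 × 428 = 2140
  Σ(formed) = 2767 kJ
ΔH = Σ(broken) − Σ(formed) = 2718 − 2767 = −49 kJ

ΔH ≈ −49 kJ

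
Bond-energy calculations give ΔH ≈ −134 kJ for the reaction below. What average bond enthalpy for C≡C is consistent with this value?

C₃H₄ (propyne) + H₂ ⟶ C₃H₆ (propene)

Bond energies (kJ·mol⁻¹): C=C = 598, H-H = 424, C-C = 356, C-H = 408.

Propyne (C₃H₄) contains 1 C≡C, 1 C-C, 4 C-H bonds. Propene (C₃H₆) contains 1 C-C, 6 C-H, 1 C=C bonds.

D(C≡C) ≈ 856 kJ/mol

Let D be the C≡C bond energy.
Σ(broken) = 1×D + 1×356 + 4×408 + 1×424 = 2412 + D
Σ(formed) = 1×356 + 6×408 + 1×598 = 3402
ΔH = Σ(broken) − Σ(formed) = (2412 + D) − (3402) = −990 + D
Setting this equal to −134 kJ gives D = 856 kJ/mol.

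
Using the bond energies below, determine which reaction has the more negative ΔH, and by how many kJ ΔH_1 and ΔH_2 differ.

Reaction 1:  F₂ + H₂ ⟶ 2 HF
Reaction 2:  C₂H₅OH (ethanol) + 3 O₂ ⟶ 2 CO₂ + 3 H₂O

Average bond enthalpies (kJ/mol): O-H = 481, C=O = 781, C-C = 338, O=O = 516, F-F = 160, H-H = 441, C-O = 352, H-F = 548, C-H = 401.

Reaction 1:
  Bonds broken (reactants):
    F-F: 1 × 160 = 160
    H-H: 1 × 441 = 441
    Σ(broken) = 601 kJ
  Bonds formed (products):
    H-F: 2 × 548 = 1096
    Σ(formed) = 1096 kJ
  ΔH_1 = 601 − 1096 = −495 kJ
Reaction 2:
  Bonds broken (reactants):
    C-C: 1 × 338 = 338
    C-H: 5 × 401 = 2005
    C-O: 1 × 352 = 352
    O-H: 1 × 481 = 481
    O=O: 3 × 516 = 1548
    Σ(broken) = 4724 kJ
  Bonds formed (products):
    C=O: 4 × 781 = 3124
    O-H: 6 × 481 = 2886
    Σ(formed) = 6010 kJ
  ΔH_2 = 4724 − 6010 = −1286 kJ
ΔH_1 − ΔH_2 = +791 kJ, so reaction 2 has the more negative ΔH; |ΔH_1 − ΔH_2| = 791 kJ.

Reaction 2, by 791 kJ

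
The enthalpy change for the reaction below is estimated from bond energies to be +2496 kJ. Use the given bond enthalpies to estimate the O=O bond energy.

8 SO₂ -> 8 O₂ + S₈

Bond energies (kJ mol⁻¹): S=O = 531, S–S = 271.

Let D be the O=O bond energy.
Σ(broken) = 16×531 = 8496
Σ(formed) = 8×D + 8×271 = 2168 + 8D
ΔH = Σ(broken) − Σ(formed) = (8496) − (2168 + 8D) = +6328 − 8D
Setting this equal to +2496 kJ gives 8D = 3832, so D = 479 kJ/mol.

D(O=O) ≈ 479 kJ/mol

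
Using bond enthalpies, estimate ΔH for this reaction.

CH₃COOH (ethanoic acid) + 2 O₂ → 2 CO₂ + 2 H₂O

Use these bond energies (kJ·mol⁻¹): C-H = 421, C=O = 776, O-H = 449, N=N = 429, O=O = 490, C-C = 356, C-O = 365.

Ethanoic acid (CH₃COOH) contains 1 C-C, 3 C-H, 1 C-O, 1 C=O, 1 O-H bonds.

ΔH ≈ −711 kJ

Bonds broken (reactants):
  C-C: 1 × 356 = 356
  C-H: 3 × 421 = 1263
  C-O: 1 × 365 = 365
  C=O: 1 × 776 = 776
  O-H: 1 × 449 = 449
  O=O: 2 × 490 = 980
  Σ(broken) = 4189 kJ
Bonds formed (products):
  C=O: 4 × 776 = 3104
  O-H: 4 × 449 = 1796
  Σ(formed) = 4900 kJ
ΔH = Σ(broken) − Σ(formed) = 4189 − 4900 = −711 kJ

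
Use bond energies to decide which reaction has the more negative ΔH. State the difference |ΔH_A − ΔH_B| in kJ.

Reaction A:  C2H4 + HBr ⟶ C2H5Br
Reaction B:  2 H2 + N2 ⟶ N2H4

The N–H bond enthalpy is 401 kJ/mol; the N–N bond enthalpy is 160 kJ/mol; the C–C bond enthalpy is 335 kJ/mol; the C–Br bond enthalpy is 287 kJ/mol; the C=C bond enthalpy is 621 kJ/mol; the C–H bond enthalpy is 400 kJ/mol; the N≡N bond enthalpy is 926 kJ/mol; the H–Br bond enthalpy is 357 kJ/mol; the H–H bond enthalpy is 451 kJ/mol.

Reaction A:
  Bonds broken (reactants):
    C–H: 4 × 400 = 1600
    C=C: 1 × 621 = 621
    H–Br: 1 × 357 = 357
    Σ(broken) = 2578 kJ
  Bonds formed (products):
    C–Br: 1 × 287 = 287
    C–C: 1 × 335 = 335
    C–H: 5 × 400 = 2000
    Σ(formed) = 2622 kJ
  ΔH_A = 2578 − 2622 = −44 kJ
Reaction B:
  Bonds broken (reactants):
    H–H: 2 × 451 = 902
    N≡N: 1 × 926 = 926
    Σ(broken) = 1828 kJ
  Bonds formed (products):
    N–H: 4 × 401 = 1604
    N–N: 1 × 160 = 160
    Σ(formed) = 1764 kJ
  ΔH_B = 1828 − 1764 = +64 kJ
ΔH_A − ΔH_B = −108 kJ, so reaction A has the more negative ΔH; |ΔH_A − ΔH_B| = 108 kJ.

Reaction A, by 108 kJ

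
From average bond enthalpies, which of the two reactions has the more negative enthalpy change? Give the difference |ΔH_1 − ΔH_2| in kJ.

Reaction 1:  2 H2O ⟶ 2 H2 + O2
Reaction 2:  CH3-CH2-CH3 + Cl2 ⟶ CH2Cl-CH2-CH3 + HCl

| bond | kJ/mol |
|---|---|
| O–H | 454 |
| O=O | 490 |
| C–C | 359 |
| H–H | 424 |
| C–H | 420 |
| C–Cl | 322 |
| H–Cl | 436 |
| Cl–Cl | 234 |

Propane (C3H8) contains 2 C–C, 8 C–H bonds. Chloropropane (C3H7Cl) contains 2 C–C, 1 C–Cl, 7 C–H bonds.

Reaction 1:
  Bonds broken (reactants):
    O–H: 4 × 454 = 1816
    Σ(broken) = 1816 kJ
  Bonds formed (products):
    H–H: 2 × 424 = 848
    O=O: 1 × 490 = 490
    Σ(formed) = 1338 kJ
  ΔH_1 = 1816 − 1338 = +478 kJ
Reaction 2:
  Bonds broken (reactants):
    C–C: 2 × 359 = 718
    C–H: 8 × 420 = 3360
    Cl–Cl: 1 × 234 = 234
    Σ(broken) = 4312 kJ
  Bonds formed (products):
    C–C: 2 × 359 = 718
    C–Cl: 1 × 322 = 322
    C–H: 7 × 420 = 2940
    H–Cl: 1 × 436 = 436
    Σ(formed) = 4416 kJ
  ΔH_2 = 4312 − 4416 = −104 kJ
ΔH_1 − ΔH_2 = +582 kJ, so reaction 2 has the more negative ΔH; |ΔH_1 − ΔH_2| = 582 kJ.

Reaction 2, by 582 kJ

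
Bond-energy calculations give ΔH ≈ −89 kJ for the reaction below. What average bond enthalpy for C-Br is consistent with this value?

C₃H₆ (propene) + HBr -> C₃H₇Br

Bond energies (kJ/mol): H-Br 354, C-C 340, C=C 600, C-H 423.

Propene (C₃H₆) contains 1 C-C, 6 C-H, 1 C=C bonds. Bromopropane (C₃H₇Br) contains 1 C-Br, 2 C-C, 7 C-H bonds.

Let D be the C-Br bond energy.
Σ(broken) = 1×340 + 6×423 + 1×600 + 1×354 = 3832
Σ(formed) = 1×D + 2×340 + 7×423 = 3641 + D
ΔH = Σ(broken) − Σ(formed) = (3832) − (3641 + D) = +191 − D
Setting this equal to −89 kJ gives D = 280 kJ/mol.

D(C-Br) ≈ 280 kJ/mol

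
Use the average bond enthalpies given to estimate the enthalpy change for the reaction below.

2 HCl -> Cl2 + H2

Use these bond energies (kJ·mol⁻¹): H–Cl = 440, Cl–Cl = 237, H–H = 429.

Bonds broken (reactants):
  H–Cl: 2 × 440 = 880
  Σ(broken) = 880 kJ
Bonds formed (products):
  Cl–Cl: 1 × 237 = 237
  H–H: 1 × 429 = 429
  Σ(formed) = 666 kJ
ΔH = Σ(broken) − Σ(formed) = 880 − 666 = +214 kJ

ΔH ≈ +214 kJ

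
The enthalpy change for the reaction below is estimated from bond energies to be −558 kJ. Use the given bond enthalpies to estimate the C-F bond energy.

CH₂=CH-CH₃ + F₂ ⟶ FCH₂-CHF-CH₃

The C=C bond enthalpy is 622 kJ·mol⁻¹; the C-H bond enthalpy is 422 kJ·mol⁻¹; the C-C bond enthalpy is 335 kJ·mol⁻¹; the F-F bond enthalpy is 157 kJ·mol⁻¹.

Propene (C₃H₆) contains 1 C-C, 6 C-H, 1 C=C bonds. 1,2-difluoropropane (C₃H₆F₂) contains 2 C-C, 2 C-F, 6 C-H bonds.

D(C-F) ≈ 501 kJ/mol

Let D be the C-F bond energy.
Σ(broken) = 1×335 + 6×422 + 1×622 + 1×157 = 3646
Σ(formed) = 2×335 + 2×D + 6×422 = 3202 + 2D
ΔH = Σ(broken) − Σ(formed) = (3646) − (3202 + 2D) = +444 − 2D
Setting this equal to −558 kJ gives 2D = 1002, so D = 501 kJ/mol.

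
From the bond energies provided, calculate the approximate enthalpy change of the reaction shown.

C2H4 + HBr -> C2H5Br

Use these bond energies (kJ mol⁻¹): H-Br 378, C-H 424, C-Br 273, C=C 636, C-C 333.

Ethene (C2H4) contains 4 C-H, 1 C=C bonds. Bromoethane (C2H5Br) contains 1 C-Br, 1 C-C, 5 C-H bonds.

Bonds broken (reactants):
  C-H: 4 × 424 = 1696
  C=C: 1 × 636 = 636
  H-Br: 1 × 378 = 378
  Σ(broken) = 2710 kJ
Bonds formed (products):
  C-Br: 1 × 273 = 273
  C-C: 1 × 333 = 333
  C-H: 5 × 424 = 2120
  Σ(formed) = 2726 kJ
ΔH = Σ(broken) − Σ(formed) = 2710 − 2726 = −16 kJ

ΔH ≈ −16 kJ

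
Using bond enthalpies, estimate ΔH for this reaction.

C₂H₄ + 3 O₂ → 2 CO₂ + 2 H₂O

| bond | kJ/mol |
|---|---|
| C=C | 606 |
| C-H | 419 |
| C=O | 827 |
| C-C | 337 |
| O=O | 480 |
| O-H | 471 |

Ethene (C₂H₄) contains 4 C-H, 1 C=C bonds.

Bonds broken (reactants):
  C-H: 4 × 419 = 1676
  C=C: 1 × 606 = 606
  O=O: 3 × 480 = 1440
  Σ(broken) = 3722 kJ
Bonds formed (products):
  C=O: 4 × 827 = 3308
  O-H: 4 × 471 = 1884
  Σ(formed) = 5192 kJ
ΔH = Σ(broken) − Σ(formed) = 3722 − 5192 = −1470 kJ

ΔH ≈ −1470 kJ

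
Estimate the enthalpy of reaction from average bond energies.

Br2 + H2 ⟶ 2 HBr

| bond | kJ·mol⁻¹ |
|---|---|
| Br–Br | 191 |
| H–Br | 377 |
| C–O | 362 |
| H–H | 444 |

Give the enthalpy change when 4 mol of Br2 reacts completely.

Bonds broken (reactants):
  Br–Br: 1 × 191 = 191
  H–H: 1 × 444 = 444
  Σ(broken) = 635 kJ
Bonds formed (products):
  H–Br: 2 × 377 = 754
  Σ(formed) = 754 kJ
ΔH = Σ(broken) − Σ(formed) = 635 − 754 = −119 kJ
For 4× the reaction as written: 4 × (−119) = −476 kJ

ΔH = −476 kJ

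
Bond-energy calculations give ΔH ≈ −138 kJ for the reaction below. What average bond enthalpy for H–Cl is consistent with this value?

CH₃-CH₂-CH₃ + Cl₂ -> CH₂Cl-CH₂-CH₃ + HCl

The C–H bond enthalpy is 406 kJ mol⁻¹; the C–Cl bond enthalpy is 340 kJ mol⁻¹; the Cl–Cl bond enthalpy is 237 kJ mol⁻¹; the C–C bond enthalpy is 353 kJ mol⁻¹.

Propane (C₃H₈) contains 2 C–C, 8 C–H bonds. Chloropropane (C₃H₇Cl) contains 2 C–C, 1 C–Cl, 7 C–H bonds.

D(H–Cl) ≈ 441 kJ/mol

Let D be the H–Cl bond energy.
Σ(broken) = 2×353 + 8×406 + 1×237 = 4191
Σ(formed) = 2×353 + 1×340 + 7×406 + 1×D = 3888 + D
ΔH = Σ(broken) − Σ(formed) = (4191) − (3888 + D) = +303 − D
Setting this equal to −138 kJ gives D = 441 kJ/mol.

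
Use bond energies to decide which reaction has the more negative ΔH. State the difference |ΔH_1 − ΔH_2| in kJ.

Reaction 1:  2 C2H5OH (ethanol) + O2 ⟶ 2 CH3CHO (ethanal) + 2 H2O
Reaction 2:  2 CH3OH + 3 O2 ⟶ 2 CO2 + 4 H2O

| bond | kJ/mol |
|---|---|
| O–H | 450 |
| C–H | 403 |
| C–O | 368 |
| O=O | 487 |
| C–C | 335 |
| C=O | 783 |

Reaction 2, by 780 kJ

Reaction 1:
  Bonds broken (reactants):
    C–C: 2 × 335 = 670
    C–H: 10 × 403 = 4030
    C–O: 2 × 368 = 736
    O–H: 2 × 450 = 900
    O=O: 1 × 487 = 487
    Σ(broken) = 6823 kJ
  Bonds formed (products):
    C–C: 2 × 335 = 670
    C–H: 8 × 403 = 3224
    C=O: 2 × 783 = 1566
    O–H: 4 × 450 = 1800
    Σ(formed) = 7260 kJ
  ΔH_1 = 6823 − 7260 = −437 kJ
Reaction 2:
  Bonds broken (reactants):
    C–H: 6 × 403 = 2418
    C–O: 2 × 368 = 736
    O–H: 2 × 450 = 900
    O=O: 3 × 487 = 1461
    Σ(broken) = 5515 kJ
  Bonds formed (products):
    C=O: 4 × 783 = 3132
    O–H: 8 × 450 = 3600
    Σ(formed) = 6732 kJ
  ΔH_2 = 5515 − 6732 = −1217 kJ
ΔH_1 − ΔH_2 = +780 kJ, so reaction 2 has the more negative ΔH; |ΔH_1 − ΔH_2| = 780 kJ.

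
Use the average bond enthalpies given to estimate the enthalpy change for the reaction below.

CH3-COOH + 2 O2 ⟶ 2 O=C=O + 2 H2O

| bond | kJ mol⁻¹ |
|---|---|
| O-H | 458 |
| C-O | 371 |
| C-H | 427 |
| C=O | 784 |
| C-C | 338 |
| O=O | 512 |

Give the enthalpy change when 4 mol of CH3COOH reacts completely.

ΔH = −2848 kJ

Bonds broken (reactants):
  C-C: 1 × 338 = 338
  C-H: 3 × 427 = 1281
  C-O: 1 × 371 = 371
  C=O: 1 × 784 = 784
  O-H: 1 × 458 = 458
  O=O: 2 × 512 = 1024
  Σ(broken) = 4256 kJ
Bonds formed (products):
  C=O: 4 × 784 = 3136
  O-H: 4 × 458 = 1832
  Σ(formed) = 4968 kJ
ΔH = Σ(broken) − Σ(formed) = 4256 − 4968 = −712 kJ
For 4× the reaction as written: 4 × (−712) = −2848 kJ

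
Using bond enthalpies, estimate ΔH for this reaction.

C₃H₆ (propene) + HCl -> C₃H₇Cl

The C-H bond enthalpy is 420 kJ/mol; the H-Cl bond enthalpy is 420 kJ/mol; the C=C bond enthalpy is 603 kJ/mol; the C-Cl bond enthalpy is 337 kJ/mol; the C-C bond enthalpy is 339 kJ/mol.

ΔH ≈ −73 kJ

Bonds broken (reactants):
  C-C: 1 × 339 = 339
  C-H: 6 × 420 = 2520
  C=C: 1 × 603 = 603
  H-Cl: 1 × 420 = 420
  Σ(broken) = 3882 kJ
Bonds formed (products):
  C-C: 2 × 339 = 678
  C-Cl: 1 × 337 = 337
  C-H: 7 × 420 = 2940
  Σ(formed) = 3955 kJ
ΔH = Σ(broken) − Σ(formed) = 3882 − 3955 = −73 kJ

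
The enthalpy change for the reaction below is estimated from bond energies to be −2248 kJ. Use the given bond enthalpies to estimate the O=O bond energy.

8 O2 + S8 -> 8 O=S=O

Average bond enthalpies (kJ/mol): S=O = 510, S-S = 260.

Let D be the O=O bond energy.
Σ(broken) = 8×D + 8×260 = 2080 + 8D
Σ(formed) = 16×510 = 8160
ΔH = Σ(broken) − Σ(formed) = (2080 + 8D) − (8160) = −6080 + 8D
Setting this equal to −2248 kJ gives 8D = 3832, so D = 479 kJ/mol.

D(O=O) ≈ 479 kJ/mol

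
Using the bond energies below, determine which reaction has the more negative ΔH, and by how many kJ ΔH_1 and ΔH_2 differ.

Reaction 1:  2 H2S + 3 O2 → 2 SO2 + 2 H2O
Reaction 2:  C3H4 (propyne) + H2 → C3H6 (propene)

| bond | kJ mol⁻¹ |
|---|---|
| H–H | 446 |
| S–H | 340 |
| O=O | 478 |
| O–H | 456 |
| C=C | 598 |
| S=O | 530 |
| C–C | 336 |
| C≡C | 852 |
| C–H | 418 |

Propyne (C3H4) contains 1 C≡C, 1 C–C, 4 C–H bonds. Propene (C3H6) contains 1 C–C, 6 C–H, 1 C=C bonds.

Reaction 1:
  Bonds broken (reactants):
    O=O: 3 × 478 = 1434
    S–H: 4 × 340 = 1360
    Σ(broken) = 2794 kJ
  Bonds formed (products):
    O–H: 4 × 456 = 1824
    S=O: 4 × 530 = 2120
    Σ(formed) = 3944 kJ
  ΔH_1 = 2794 − 3944 = −1150 kJ
Reaction 2:
  Bonds broken (reactants):
    C≡C: 1 × 852 = 852
    C–C: 1 × 336 = 336
    C–H: 4 × 418 = 1672
    H–H: 1 × 446 = 446
    Σ(broken) = 3306 kJ
  Bonds formed (products):
    C–C: 1 × 336 = 336
    C–H: 6 × 418 = 2508
    C=C: 1 × 598 = 598
    Σ(formed) = 3442 kJ
  ΔH_2 = 3306 − 3442 = −136 kJ
ΔH_1 − ΔH_2 = −1014 kJ, so reaction 1 has the more negative ΔH; |ΔH_1 − ΔH_2| = 1014 kJ.

Reaction 1, by 1014 kJ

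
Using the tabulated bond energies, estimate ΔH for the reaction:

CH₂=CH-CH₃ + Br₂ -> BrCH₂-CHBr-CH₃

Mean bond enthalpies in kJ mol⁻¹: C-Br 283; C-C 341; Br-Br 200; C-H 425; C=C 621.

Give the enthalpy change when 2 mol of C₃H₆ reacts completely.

Bonds broken (reactants):
  Br-Br: 1 × 200 = 200
  C-C: 1 × 341 = 341
  C-H: 6 × 425 = 2550
  C=C: 1 × 621 = 621
  Σ(broken) = 3712 kJ
Bonds formed (products):
  C-Br: 2 × 283 = 566
  C-C: 2 × 341 = 682
  C-H: 6 × 425 = 2550
  Σ(formed) = 3798 kJ
ΔH = Σ(broken) − Σ(formed) = 3712 − 3798 = −86 kJ
For 2× the reaction as written: 2 × (−86) = −172 kJ

ΔH = −172 kJ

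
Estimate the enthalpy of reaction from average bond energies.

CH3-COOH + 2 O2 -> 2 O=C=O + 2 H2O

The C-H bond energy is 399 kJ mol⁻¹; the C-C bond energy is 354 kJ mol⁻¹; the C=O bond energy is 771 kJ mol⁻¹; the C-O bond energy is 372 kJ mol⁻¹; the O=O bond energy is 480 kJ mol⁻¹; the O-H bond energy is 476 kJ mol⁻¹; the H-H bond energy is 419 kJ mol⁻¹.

ΔH ≈ −858 kJ

Bonds broken (reactants):
  C-C: 1 × 354 = 354
  C-H: 3 × 399 = 1197
  C-O: 1 × 372 = 372
  C=O: 1 × 771 = 771
  O-H: 1 × 476 = 476
  O=O: 2 × 480 = 960
  Σ(broken) = 4130 kJ
Bonds formed (products):
  C=O: 4 × 771 = 3084
  O-H: 4 × 476 = 1904
  Σ(formed) = 4988 kJ
ΔH = Σ(broken) − Σ(formed) = 4130 − 4988 = −858 kJ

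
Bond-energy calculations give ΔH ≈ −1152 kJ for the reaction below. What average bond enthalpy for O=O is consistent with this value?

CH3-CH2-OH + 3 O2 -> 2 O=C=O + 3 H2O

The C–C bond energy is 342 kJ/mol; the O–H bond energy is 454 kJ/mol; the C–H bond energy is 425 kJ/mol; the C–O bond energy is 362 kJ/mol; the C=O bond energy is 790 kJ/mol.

D(O=O) ≈ 483 kJ/mol

Let D be the O=O bond energy.
Σ(broken) = 1×342 + 5×425 + 1×362 + 1×454 + 3×D = 3283 + 3D
Σ(formed) = 4×790 + 6×454 = 5884
ΔH = Σ(broken) − Σ(formed) = (3283 + 3D) − (5884) = −2601 + 3D
Setting this equal to −1152 kJ gives 3D = 1449, so D = 483 kJ/mol.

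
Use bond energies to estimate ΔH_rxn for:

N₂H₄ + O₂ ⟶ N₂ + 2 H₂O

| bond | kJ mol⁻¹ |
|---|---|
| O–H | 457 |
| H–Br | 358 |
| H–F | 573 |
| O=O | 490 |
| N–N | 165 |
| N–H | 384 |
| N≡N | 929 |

Bonds broken (reactants):
  N–H: 4 × 384 = 1536
  N–N: 1 × 165 = 165
  O=O: 1 × 490 = 490
  Σ(broken) = 2191 kJ
Bonds formed (products):
  N≡N: 1 × 929 = 929
  O–H: 4 × 457 = 1828
  Σ(formed) = 2757 kJ
ΔH = Σ(broken) − Σ(formed) = 2191 − 2757 = −566 kJ

ΔH ≈ −566 kJ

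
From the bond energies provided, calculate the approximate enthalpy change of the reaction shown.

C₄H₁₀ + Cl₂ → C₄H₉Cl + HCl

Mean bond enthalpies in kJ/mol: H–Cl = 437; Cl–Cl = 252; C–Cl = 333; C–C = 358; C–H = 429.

Bonds broken (reactants):
  C–C: 3 × 358 = 1074
  C–H: 10 × 429 = 4290
  Cl–Cl: 1 × 252 = 252
  Σ(broken) = 5616 kJ
Bonds formed (products):
  C–C: 3 × 358 = 1074
  C–Cl: 1 × 333 = 333
  C–H: 9 × 429 = 3861
  H–Cl: 1 × 437 = 437
  Σ(formed) = 5705 kJ
ΔH = Σ(broken) − Σ(formed) = 5616 − 5705 = −89 kJ

ΔH ≈ −89 kJ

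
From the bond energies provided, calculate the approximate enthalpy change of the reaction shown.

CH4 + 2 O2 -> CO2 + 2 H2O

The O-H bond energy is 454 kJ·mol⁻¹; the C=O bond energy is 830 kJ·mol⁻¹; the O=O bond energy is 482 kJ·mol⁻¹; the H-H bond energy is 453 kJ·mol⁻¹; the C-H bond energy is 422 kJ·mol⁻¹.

Bonds broken (reactants):
  C-H: 4 × 422 = 1688
  O=O: 2 × 482 = 964
  Σ(broken) = 2652 kJ
Bonds formed (products):
  C=O: 2 × 830 = 1660
  O-H: 4 × 454 = 1816
  Σ(formed) = 3476 kJ
ΔH = Σ(broken) − Σ(formed) = 2652 − 3476 = −824 kJ

ΔH ≈ −824 kJ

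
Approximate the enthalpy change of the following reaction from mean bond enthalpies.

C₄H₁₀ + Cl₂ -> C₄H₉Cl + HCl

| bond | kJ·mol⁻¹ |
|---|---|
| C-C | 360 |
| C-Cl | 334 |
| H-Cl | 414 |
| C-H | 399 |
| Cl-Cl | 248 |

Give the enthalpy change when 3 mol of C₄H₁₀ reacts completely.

ΔH = −303 kJ

Bonds broken (reactants):
  C-C: 3 × 360 = 1080
  C-H: 10 × 399 = 3990
  Cl-Cl: 1 × 248 = 248
  Σ(broken) = 5318 kJ
Bonds formed (products):
  C-C: 3 × 360 = 1080
  C-Cl: 1 × 334 = 334
  C-H: 9 × 399 = 3591
  H-Cl: 1 × 414 = 414
  Σ(formed) = 5419 kJ
ΔH = Σ(broken) − Σ(formed) = 5318 − 5419 = −101 kJ
For 3× the reaction as written: 3 × (−101) = −303 kJ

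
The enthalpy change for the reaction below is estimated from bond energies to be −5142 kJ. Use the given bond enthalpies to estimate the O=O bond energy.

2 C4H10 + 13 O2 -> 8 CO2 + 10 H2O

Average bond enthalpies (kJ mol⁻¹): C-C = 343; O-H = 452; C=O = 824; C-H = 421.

Let D be the O=O bond energy.
Σ(broken) = 6×343 + 20×421 + 13×D = 10478 + 13D
Σ(formed) = 16×824 + 20×452 = 22224
ΔH = Σ(broken) − Σ(formed) = (10478 + 13D) − (22224) = −11746 + 13D
Setting this equal to −5142 kJ gives 13D = 6604, so D = 508 kJ/mol.

D(O=O) ≈ 508 kJ/mol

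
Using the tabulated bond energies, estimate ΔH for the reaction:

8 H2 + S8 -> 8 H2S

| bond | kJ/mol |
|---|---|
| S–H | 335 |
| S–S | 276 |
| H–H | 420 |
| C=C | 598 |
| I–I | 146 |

ΔH ≈ +208 kJ

Bonds broken (reactants):
  H–H: 8 × 420 = 3360
  S–S: 8 × 276 = 2208
  Σ(broken) = 5568 kJ
Bonds formed (products):
  S–H: 16 × 335 = 5360
  Σ(formed) = 5360 kJ
ΔH = Σ(broken) − Σ(formed) = 5568 − 5360 = +208 kJ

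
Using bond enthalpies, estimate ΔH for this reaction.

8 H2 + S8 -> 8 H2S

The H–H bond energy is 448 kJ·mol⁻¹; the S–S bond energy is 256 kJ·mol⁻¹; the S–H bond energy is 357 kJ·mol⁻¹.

Bonds broken (reactants):
  H–H: 8 × 448 = 3584
  S–S: 8 × 256 = 2048
  Σ(broken) = 5632 kJ
Bonds formed (products):
  S–H: 16 × 357 = 5712
  Σ(formed) = 5712 kJ
ΔH = Σ(broken) − Σ(formed) = 5632 − 5712 = −80 kJ

ΔH ≈ −80 kJ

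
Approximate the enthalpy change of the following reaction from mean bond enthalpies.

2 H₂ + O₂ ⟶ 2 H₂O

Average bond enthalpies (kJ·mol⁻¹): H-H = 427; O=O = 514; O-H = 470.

ΔH ≈ −512 kJ

Bonds broken (reactants):
  H-H: 2 × 427 = 854
  O=O: 1 × 514 = 514
  Σ(broken) = 1368 kJ
Bonds formed (products):
  O-H: 4 × 470 = 1880
  Σ(formed) = 1880 kJ
ΔH = Σ(broken) − Σ(formed) = 1368 − 1880 = −512 kJ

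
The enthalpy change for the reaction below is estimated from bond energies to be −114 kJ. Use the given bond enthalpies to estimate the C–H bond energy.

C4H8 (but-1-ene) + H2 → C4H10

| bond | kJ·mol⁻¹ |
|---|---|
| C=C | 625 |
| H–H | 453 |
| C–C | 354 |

Let D be the C–H bond energy.
Σ(broken) = 2×354 + 8×D + 1×625 + 1×453 = 1786 + 8D
Σ(formed) = 3×354 + 10×D = 1062 + 10D
ΔH = Σ(broken) − Σ(formed) = (1786 + 8D) − (1062 + 10D) = +724 − 2D
Setting this equal to −114 kJ gives 2D = 838, so D = 419 kJ/mol.

D(C–H) ≈ 419 kJ/mol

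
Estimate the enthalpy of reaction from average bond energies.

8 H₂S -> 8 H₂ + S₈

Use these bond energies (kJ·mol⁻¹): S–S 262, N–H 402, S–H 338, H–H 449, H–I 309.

Bonds broken (reactants):
  S–H: 16 × 338 = 5408
  Σ(broken) = 5408 kJ
Bonds formed (products):
  H–H: 8 × 449 = 3592
  S–S: 8 × 262 = 2096
  Σ(formed) = 5688 kJ
ΔH = Σ(broken) − Σ(formed) = 5408 − 5688 = −280 kJ

ΔH ≈ −280 kJ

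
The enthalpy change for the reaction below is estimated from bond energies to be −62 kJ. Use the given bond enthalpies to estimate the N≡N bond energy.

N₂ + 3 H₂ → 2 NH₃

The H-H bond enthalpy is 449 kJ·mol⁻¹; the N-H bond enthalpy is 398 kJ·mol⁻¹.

Let D be the N≡N bond energy.
Σ(broken) = 3×449 + 1×D = 1347 + D
Σ(formed) = 6×398 = 2388
ΔH = Σ(broken) − Σ(formed) = (1347 + D) − (2388) = −1041 + D
Setting this equal to −62 kJ gives D = 979 kJ/mol.

D(N≡N) ≈ 979 kJ/mol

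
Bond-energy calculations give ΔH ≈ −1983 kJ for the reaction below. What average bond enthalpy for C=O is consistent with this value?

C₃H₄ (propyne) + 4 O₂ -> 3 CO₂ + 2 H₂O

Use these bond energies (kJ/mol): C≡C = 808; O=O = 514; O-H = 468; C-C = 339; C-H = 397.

Let D be the C=O bond energy.
Σ(broken) = 1×808 + 1×339 + 4×397 + 4×514 = 4791
Σ(formed) = 6×D + 4×468 = 1872 + 6D
ΔH = Σ(broken) − Σ(formed) = (4791) − (1872 + 6D) = +2919 − 6D
Setting this equal to −1983 kJ gives 6D = 4902, so D = 817 kJ/mol.

D(C=O) ≈ 817 kJ/mol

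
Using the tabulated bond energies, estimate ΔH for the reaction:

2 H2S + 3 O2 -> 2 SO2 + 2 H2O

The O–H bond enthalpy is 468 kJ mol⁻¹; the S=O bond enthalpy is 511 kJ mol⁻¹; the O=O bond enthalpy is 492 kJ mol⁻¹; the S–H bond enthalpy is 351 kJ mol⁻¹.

ΔH ≈ −1036 kJ

Bonds broken (reactants):
  O=O: 3 × 492 = 1476
  S–H: 4 × 351 = 1404
  Σ(broken) = 2880 kJ
Bonds formed (products):
  O–H: 4 × 468 = 1872
  S=O: 4 × 511 = 2044
  Σ(formed) = 3916 kJ
ΔH = Σ(broken) − Σ(formed) = 2880 − 3916 = −1036 kJ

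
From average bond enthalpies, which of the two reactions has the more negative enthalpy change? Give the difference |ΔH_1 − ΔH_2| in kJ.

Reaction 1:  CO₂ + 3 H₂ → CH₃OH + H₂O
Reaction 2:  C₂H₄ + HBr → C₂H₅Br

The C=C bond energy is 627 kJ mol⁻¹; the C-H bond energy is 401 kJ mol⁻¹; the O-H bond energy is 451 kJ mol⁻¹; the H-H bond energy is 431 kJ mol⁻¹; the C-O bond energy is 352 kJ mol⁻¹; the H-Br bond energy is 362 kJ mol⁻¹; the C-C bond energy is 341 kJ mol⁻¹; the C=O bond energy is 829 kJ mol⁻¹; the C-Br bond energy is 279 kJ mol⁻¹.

Reaction 2, by 75 kJ

Reaction 1:
  Bonds broken (reactants):
    C=O: 2 × 829 = 1658
    H-H: 3 × 431 = 1293
    Σ(broken) = 2951 kJ
  Bonds formed (products):
    C-H: 3 × 401 = 1203
    C-O: 1 × 352 = 352
    O-H: 3 × 451 = 1353
    Σ(formed) = 2908 kJ
  ΔH_1 = 2951 − 2908 = +43 kJ
Reaction 2:
  Bonds broken (reactants):
    C-H: 4 × 401 = 1604
    C=C: 1 × 627 = 627
    H-Br: 1 × 362 = 362
    Σ(broken) = 2593 kJ
  Bonds formed (products):
    C-Br: 1 × 279 = 279
    C-C: 1 × 341 = 341
    C-H: 5 × 401 = 2005
    Σ(formed) = 2625 kJ
  ΔH_2 = 2593 − 2625 = −32 kJ
ΔH_1 − ΔH_2 = +75 kJ, so reaction 2 has the more negative ΔH; |ΔH_1 − ΔH_2| = 75 kJ.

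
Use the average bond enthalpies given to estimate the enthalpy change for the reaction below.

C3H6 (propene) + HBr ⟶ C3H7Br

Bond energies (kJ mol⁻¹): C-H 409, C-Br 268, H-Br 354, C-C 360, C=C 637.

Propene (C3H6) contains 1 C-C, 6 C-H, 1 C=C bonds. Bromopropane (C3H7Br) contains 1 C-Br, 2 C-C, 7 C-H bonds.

Bonds broken (reactants):
  C-C: 1 × 360 = 360
  C-H: 6 × 409 = 2454
  C=C: 1 × 637 = 637
  H-Br: 1 × 354 = 354
  Σ(broken) = 3805 kJ
Bonds formed (products):
  C-Br: 1 × 268 = 268
  C-C: 2 × 360 = 720
  C-H: 7 × 409 = 2863
  Σ(formed) = 3851 kJ
ΔH = Σ(broken) − Σ(formed) = 3805 − 3851 = −46 kJ

ΔH ≈ −46 kJ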